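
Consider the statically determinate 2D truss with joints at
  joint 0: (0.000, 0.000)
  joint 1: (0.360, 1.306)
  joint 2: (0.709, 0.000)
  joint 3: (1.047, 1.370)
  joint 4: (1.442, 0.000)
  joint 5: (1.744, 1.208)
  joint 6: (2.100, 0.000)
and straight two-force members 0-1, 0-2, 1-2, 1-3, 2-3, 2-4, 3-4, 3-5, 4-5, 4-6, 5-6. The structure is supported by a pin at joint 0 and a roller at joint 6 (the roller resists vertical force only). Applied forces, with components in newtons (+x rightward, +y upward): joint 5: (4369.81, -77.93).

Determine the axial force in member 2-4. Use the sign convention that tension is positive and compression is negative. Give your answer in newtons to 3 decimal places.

2458.867

N=7 nodes, M=11 members, R=3 reactions → 2N=14, M+R=14
member 0 (0-1): L=1.3547, (cx,cy)=(0.2657,0.9640)
member 1 (0-2): L=0.7090, (cx,cy)=(1.0000,0.0000)
member 2 (1-2): L=1.3518, (cx,cy)=(0.2582,-0.9661)
member 3 (1-3): L=0.6900, (cx,cy)=(0.9957,0.0928)
member 4 (2-3): L=1.4111, (cx,cy)=(0.2395,0.9709)
member 5 (2-4): L=0.7330, (cx,cy)=(1.0000,0.0000)
member 6 (3-4): L=1.4258, (cx,cy)=(0.2770,-0.9609)
member 7 (3-5): L=0.7156, (cx,cy)=(0.9740,-0.2264)
member 8 (4-5): L=1.2452, (cx,cy)=(0.2425,0.9701)
member 9 (4-6): L=0.6580, (cx,cy)=(1.0000,0.0000)
member 10 (5-6): L=1.2594, (cx,cy)=(0.2827,-0.9592)
solve A·x = −loads:
  F[0-1] = +2593.7282 N (tension)
  F[0-2] = +3680.5533 N (tension)
  F[1-2] = -2460.4948 N (compression)
  F[1-3] = +1330.2152 N (tension)
  F[2-3] = +2448.3595 N (tension)
  F[2-4] = +2458.8667 N (tension)
  F[3-4] = -3284.6858 N (compression)
  F[3-5] = +2896.1126 N (tension)
  F[4-5] = +3253.2557 N (tension)
  F[4-6] = +759.8597 N (tension)
  F[5-6] = -2688.0354 N (compression)
  Rx@0 = -4369.8100 N
  Ry@0 = -2500.4702 N
  Ry@6 = +2578.4002 N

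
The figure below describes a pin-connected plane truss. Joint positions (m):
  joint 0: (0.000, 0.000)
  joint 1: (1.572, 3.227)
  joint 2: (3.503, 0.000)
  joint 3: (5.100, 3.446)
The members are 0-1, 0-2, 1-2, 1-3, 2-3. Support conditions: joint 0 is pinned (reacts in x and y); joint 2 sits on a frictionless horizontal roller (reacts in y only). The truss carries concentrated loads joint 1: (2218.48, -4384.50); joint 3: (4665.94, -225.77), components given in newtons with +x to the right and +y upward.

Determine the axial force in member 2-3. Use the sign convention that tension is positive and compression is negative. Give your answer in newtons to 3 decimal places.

N=4 nodes, M=5 members, R=3 reactions → 2N=8, M+R=8
member 0 (0-1): L=3.5895, (cx,cy)=(0.4379,0.8990)
member 1 (0-2): L=3.5030, (cx,cy)=(1.0000,0.0000)
member 2 (1-2): L=3.7606, (cx,cy)=(0.5135,-0.8581)
member 3 (1-3): L=3.5348, (cx,cy)=(0.9981,0.0620)
member 4 (2-3): L=3.7981, (cx,cy)=(0.4205,0.9073)
solve A·x = −loads:
  F[0-1] = +4804.9973 N (tension)
  F[0-2] = +4780.1168 N (tension)
  F[1-2] = -9788.2353 N (compression)
  F[1-3] = +4921.3275 N (tension)
  F[2-3] = -584.8912 N (compression)
  Rx@0 = -6884.4200 N
  Ry@0 = -4319.7115 N
  Ry@2 = +8929.9815 N

-584.891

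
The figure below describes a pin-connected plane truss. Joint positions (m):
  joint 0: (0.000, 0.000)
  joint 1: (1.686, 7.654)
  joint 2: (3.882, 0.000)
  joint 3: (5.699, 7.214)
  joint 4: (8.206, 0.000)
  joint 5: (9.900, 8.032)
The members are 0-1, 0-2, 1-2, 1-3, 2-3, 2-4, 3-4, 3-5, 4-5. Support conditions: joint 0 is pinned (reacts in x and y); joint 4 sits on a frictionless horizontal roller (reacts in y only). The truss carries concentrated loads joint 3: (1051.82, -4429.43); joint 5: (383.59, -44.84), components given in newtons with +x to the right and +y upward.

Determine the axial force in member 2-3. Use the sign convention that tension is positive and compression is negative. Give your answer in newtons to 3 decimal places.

-47.811

N=6 nodes, M=9 members, R=3 reactions → 2N=12, M+R=12
member 0 (0-1): L=7.8375, (cx,cy)=(0.2151,0.9766)
member 1 (0-2): L=3.8820, (cx,cy)=(1.0000,0.0000)
member 2 (1-2): L=7.9628, (cx,cy)=(0.2758,-0.9612)
member 3 (1-3): L=4.0370, (cx,cy)=(0.9940,-0.1090)
member 4 (2-3): L=7.4393, (cx,cy)=(0.2442,0.9697)
member 5 (2-4): L=4.3240, (cx,cy)=(1.0000,0.0000)
member 6 (3-4): L=7.6372, (cx,cy)=(0.3283,-0.9446)
member 7 (3-5): L=4.2799, (cx,cy)=(0.9816,0.1911)
member 8 (4-5): L=8.2087, (cx,cy)=(0.2064,0.9785)
solve A·x = −loads:
  F[0-1] = -44.8968 N (compression)
  F[0-2] = +1445.0682 N (tension)
  F[1-2] = +48.2336 N (tension)
  F[1-3] = -23.0978 N (compression)
  F[2-3] = -47.8111 N (compression)
  F[2-4] = +1470.0477 N (tension)
  F[3-4] = -4558.3679 N (compression)
  F[3-5] = +417.5773 N (tension)
  F[4-5] = -127.3920 N (compression)
  Rx@0 = -1435.4100 N
  Ry@0 = +43.8457 N
  Ry@4 = +4430.4243 N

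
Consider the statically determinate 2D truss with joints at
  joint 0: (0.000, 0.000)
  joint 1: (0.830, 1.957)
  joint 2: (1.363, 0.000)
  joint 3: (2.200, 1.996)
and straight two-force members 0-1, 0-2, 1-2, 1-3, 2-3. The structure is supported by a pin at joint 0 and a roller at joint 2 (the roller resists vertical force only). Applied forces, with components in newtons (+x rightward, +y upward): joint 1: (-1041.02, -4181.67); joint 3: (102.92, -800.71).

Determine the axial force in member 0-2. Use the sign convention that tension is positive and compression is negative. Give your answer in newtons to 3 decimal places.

116.901

N=4 nodes, M=5 members, R=3 reactions → 2N=8, M+R=8
member 0 (0-1): L=2.1257, (cx,cy)=(0.3905,0.9206)
member 1 (0-2): L=1.3630, (cx,cy)=(1.0000,0.0000)
member 2 (1-2): L=2.0283, (cx,cy)=(0.2628,-0.9649)
member 3 (1-3): L=1.3706, (cx,cy)=(0.9996,0.0285)
member 4 (2-3): L=2.1644, (cx,cy)=(0.3867,0.9222)
solve A·x = −loads:
  F[0-1] = -2701.9922 N (compression)
  F[0-2] = +116.9015 N (tension)
  F[1-2] = -1742.7652 N (compression)
  F[1-3] = +444.1686 N (tension)
  F[2-3] = -881.9663 N (compression)
  Rx@0 = +938.1000 N
  Ry@0 = +2487.5155 N
  Ry@2 = +2494.8645 N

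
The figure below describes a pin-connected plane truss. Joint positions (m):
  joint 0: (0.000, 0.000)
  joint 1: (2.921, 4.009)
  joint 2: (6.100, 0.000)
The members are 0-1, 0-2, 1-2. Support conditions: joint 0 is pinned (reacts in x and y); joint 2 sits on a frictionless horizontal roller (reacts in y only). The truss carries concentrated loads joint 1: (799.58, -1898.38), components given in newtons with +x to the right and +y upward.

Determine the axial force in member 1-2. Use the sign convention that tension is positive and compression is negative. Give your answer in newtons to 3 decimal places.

N=3 nodes, M=3 members, R=3 reactions → 2N=6, M+R=6
member 0 (0-1): L=4.9603, (cx,cy)=(0.5889,0.8082)
member 1 (0-2): L=6.1000, (cx,cy)=(1.0000,0.0000)
member 2 (1-2): L=5.1165, (cx,cy)=(0.6213,-0.7836)
solve A·x = −loads:
  F[0-1] = -573.9041 N (compression)
  F[0-2] = +1137.5399 N (tension)
  F[1-2] = -1830.8188 N (compression)
  Rx@0 = -799.5800 N
  Ry@0 = +463.8416 N
  Ry@2 = +1434.5384 N

-1830.819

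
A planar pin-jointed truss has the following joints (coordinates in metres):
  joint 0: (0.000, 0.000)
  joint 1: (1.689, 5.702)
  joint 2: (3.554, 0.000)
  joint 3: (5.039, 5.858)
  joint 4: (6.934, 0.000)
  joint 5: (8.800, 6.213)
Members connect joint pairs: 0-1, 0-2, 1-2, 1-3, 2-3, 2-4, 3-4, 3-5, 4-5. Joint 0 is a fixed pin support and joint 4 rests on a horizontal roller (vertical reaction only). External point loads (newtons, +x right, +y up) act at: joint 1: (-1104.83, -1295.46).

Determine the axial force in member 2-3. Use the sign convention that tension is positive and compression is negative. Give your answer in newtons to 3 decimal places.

-628.367

N=6 nodes, M=9 members, R=3 reactions → 2N=12, M+R=12
member 0 (0-1): L=5.9469, (cx,cy)=(0.2840,0.9588)
member 1 (0-2): L=3.5540, (cx,cy)=(1.0000,0.0000)
member 2 (1-2): L=5.9993, (cx,cy)=(0.3109,-0.9505)
member 3 (1-3): L=3.3536, (cx,cy)=(0.9989,0.0465)
member 4 (2-3): L=6.0433, (cx,cy)=(0.2457,0.9693)
member 5 (2-4): L=3.3800, (cx,cy)=(1.0000,0.0000)
member 6 (3-4): L=6.1569, (cx,cy)=(0.3078,-0.9515)
member 7 (3-5): L=3.7777, (cx,cy)=(0.9956,0.0940)
member 8 (4-5): L=6.4872, (cx,cy)=(0.2876,0.9577)
solve A·x = −loads:
  F[0-1] = -1969.5434 N (compression)
  F[0-2] = -545.4523 N (compression)
  F[1-2] = +640.8540 N (tension)
  F[1-3] = +346.6039 N (tension)
  F[2-3] = -628.3671 N (compression)
  F[2-4] = -191.8220 N (compression)
  F[3-4] = +623.2323 N (tension)
  F[3-5] = -0.0000 N (compression)
  F[4-5] = +0.0000 N (tension)
  Rx@0 = +1104.8300 N
  Ry@0 = +1888.4379 N
  Ry@4 = -592.9779 N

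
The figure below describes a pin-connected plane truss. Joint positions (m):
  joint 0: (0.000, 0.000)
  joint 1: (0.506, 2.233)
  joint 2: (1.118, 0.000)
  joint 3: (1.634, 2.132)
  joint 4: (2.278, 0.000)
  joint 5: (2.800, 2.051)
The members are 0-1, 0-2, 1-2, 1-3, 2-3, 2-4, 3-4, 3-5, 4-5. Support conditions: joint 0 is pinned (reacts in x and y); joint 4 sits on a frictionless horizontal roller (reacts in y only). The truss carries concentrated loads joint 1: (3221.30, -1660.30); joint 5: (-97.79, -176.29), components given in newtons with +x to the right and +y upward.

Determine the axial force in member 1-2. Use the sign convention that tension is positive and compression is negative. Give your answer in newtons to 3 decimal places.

N=6 nodes, M=9 members, R=3 reactions → 2N=12, M+R=12
member 0 (0-1): L=2.2896, (cx,cy)=(0.2210,0.9753)
member 1 (0-2): L=1.1180, (cx,cy)=(1.0000,0.0000)
member 2 (1-2): L=2.3153, (cx,cy)=(0.2643,-0.9644)
member 3 (1-3): L=1.1325, (cx,cy)=(0.9960,-0.0892)
member 4 (2-3): L=2.1936, (cx,cy)=(0.2352,0.9719)
member 5 (2-4): L=1.1600, (cx,cy)=(1.0000,0.0000)
member 6 (3-4): L=2.2271, (cx,cy)=(0.2892,-0.9573)
member 7 (3-5): L=1.1688, (cx,cy)=(0.9976,-0.0693)
member 8 (4-5): L=2.1164, (cx,cy)=(0.2466,0.9691)
solve A·x = −loads:
  F[0-1] = +1864.6147 N (tension)
  F[0-2] = +2711.4337 N (tension)
  F[1-2] = -3430.4731 N (compression)
  F[1-3] = -1910.0811 N (compression)
  F[2-3] = +3403.9860 N (tension)
  F[2-4] = +1003.9445 N (tension)
  F[3-4] = -3630.2808 N (compression)
  F[3-5] = -52.1283 N (compression)
  F[4-5] = -185.6378 N (compression)
  Rx@0 = -3123.5100 N
  Ry@0 = -1818.5107 N
  Ry@4 = +3655.1007 N

-3430.473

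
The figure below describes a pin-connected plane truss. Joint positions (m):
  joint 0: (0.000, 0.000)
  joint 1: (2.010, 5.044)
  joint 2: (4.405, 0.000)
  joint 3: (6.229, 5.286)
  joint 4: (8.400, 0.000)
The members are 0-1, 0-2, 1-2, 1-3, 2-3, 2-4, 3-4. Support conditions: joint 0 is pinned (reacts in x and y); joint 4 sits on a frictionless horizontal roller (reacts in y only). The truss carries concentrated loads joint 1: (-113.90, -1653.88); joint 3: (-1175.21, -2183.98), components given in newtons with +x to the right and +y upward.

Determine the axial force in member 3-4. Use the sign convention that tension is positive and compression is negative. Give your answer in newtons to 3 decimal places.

-1305.199

N=5 nodes, M=7 members, R=3 reactions → 2N=10, M+R=10
member 0 (0-1): L=5.4297, (cx,cy)=(0.3702,0.9290)
member 1 (0-2): L=4.4050, (cx,cy)=(1.0000,0.0000)
member 2 (1-2): L=5.5837, (cx,cy)=(0.4289,-0.9033)
member 3 (1-3): L=4.2259, (cx,cy)=(0.9984,0.0573)
member 4 (2-3): L=5.5918, (cx,cy)=(0.3262,0.9453)
member 5 (2-4): L=3.9950, (cx,cy)=(1.0000,0.0000)
member 6 (3-4): L=5.7145, (cx,cy)=(0.3799,-0.9250)
solve A·x = −loads:
  F[0-1] = -2831.6894 N (compression)
  F[0-2] = -240.8647 N (compression)
  F[1-2] = +994.7254 N (tension)
  F[1-3] = -1363.2453 N (compression)
  F[2-3] = -950.5669 N (compression)
  F[2-4] = +495.8628 N (tension)
  F[3-4] = -1305.1991 N (compression)
  Rx@0 = +1289.1100 N
  Ry@0 = +2630.5221 N
  Ry@4 = +1207.3379 N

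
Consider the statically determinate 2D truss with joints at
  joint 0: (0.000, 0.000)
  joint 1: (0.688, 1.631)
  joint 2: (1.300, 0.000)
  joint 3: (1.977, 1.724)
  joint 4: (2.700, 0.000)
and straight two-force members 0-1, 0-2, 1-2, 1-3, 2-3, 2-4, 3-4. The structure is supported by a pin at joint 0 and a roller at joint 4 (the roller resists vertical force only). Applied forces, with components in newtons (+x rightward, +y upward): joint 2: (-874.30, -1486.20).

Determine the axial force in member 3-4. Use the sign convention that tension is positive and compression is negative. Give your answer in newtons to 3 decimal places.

N=5 nodes, M=7 members, R=3 reactions → 2N=10, M+R=10
member 0 (0-1): L=1.7702, (cx,cy)=(0.3887,0.9214)
member 1 (0-2): L=1.3000, (cx,cy)=(1.0000,0.0000)
member 2 (1-2): L=1.7420, (cx,cy)=(0.3513,-0.9363)
member 3 (1-3): L=1.2924, (cx,cy)=(0.9974,0.0720)
member 4 (2-3): L=1.8522, (cx,cy)=(0.3655,0.9308)
member 5 (2-4): L=1.4000, (cx,cy)=(1.0000,0.0000)
member 6 (3-4): L=1.8695, (cx,cy)=(0.3867,-0.9222)
solve A·x = −loads:
  F[0-1] = -836.3783 N (compression)
  F[0-2] = -549.2307 N (compression)
  F[1-2] = +777.0016 N (tension)
  F[1-3] = -599.5940 N (compression)
  F[2-3] = +815.1294 N (tension)
  F[2-4] = +300.0944 N (tension)
  F[3-4] = -775.9563 N (compression)
  Rx@0 = +874.3000 N
  Ry@0 = +770.6222 N
  Ry@4 = +715.5778 N

-775.956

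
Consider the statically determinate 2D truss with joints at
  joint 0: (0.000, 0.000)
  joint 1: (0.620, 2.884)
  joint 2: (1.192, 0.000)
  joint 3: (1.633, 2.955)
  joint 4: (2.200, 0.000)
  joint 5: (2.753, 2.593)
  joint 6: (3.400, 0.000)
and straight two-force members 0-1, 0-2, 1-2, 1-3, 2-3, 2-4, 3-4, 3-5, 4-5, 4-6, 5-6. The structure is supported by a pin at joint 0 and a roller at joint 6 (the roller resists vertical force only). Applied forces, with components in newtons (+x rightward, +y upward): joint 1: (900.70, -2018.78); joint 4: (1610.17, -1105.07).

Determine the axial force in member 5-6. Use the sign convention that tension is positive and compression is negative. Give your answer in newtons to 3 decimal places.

-1903.815

N=7 nodes, M=11 members, R=3 reactions → 2N=14, M+R=14
member 0 (0-1): L=2.9499, (cx,cy)=(0.2102,0.9777)
member 1 (0-2): L=1.1920, (cx,cy)=(1.0000,0.0000)
member 2 (1-2): L=2.9402, (cx,cy)=(0.1945,-0.9809)
member 3 (1-3): L=1.0155, (cx,cy)=(0.9976,0.0699)
member 4 (2-3): L=2.9877, (cx,cy)=(0.1476,0.9890)
member 5 (2-4): L=1.0080, (cx,cy)=(1.0000,0.0000)
member 6 (3-4): L=3.0089, (cx,cy)=(0.1884,-0.9821)
member 7 (3-5): L=1.1770, (cx,cy)=(0.9515,-0.3075)
member 8 (4-5): L=2.6513, (cx,cy)=(0.2086,0.9780)
member 9 (4-6): L=1.2000, (cx,cy)=(1.0000,0.0000)
member 10 (5-6): L=2.6725, (cx,cy)=(0.2421,-0.9703)
solve A·x = −loads:
  F[0-1] = -1305.8368 N (compression)
  F[0-2] = +2785.3272 N (tension)
  F[1-2] = -829.0123 N (compression)
  F[1-3] = -1016.3633 N (compression)
  F[2-3] = +822.1784 N (tension)
  F[2-4] = +2502.6893 N (tension)
  F[3-4] = -492.4524 N (compression)
  F[3-5] = -840.4563 N (compression)
  F[4-5] = +1624.4273 N (tension)
  F[4-6] = +460.9049 N (tension)
  F[5-6] = -1903.8151 N (compression)
  Rx@0 = -2510.8700 N
  Ry@0 = +1276.6687 N
  Ry@6 = +1847.1813 N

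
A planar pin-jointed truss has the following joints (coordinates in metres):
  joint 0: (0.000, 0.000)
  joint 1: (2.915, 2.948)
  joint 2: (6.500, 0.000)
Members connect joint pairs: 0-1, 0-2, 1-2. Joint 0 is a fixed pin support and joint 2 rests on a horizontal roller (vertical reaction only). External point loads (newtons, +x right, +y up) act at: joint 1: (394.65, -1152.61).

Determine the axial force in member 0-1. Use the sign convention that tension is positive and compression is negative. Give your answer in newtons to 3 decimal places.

-642.294

N=3 nodes, M=3 members, R=3 reactions → 2N=6, M+R=6
member 0 (0-1): L=4.1458, (cx,cy)=(0.7031,0.7111)
member 1 (0-2): L=6.5000, (cx,cy)=(1.0000,0.0000)
member 2 (1-2): L=4.6414, (cx,cy)=(0.7724,-0.6351)
solve A·x = −loads:
  F[0-1] = -642.2944 N (compression)
  F[0-2] = +846.2573 N (tension)
  F[1-2] = -1095.6343 N (compression)
  Rx@0 = -394.6500 N
  Ry@0 = +456.7198 N
  Ry@2 = +695.8902 N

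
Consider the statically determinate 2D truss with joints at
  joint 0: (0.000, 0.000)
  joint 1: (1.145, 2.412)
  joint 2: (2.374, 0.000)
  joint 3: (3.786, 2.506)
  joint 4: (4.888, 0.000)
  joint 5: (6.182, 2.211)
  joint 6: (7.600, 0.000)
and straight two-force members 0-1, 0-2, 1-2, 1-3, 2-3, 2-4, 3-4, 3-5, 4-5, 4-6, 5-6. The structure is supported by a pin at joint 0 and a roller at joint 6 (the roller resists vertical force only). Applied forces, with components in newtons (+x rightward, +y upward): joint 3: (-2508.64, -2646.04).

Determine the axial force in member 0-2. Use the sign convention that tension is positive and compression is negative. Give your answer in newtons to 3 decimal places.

-1485.600

N=7 nodes, M=11 members, R=3 reactions → 2N=14, M+R=14
member 0 (0-1): L=2.6700, (cx,cy)=(0.4288,0.9034)
member 1 (0-2): L=2.3740, (cx,cy)=(1.0000,0.0000)
member 2 (1-2): L=2.7071, (cx,cy)=(0.4540,-0.8910)
member 3 (1-3): L=2.6427, (cx,cy)=(0.9994,0.0356)
member 4 (2-3): L=2.8764, (cx,cy)=(0.4909,0.8712)
member 5 (2-4): L=2.5140, (cx,cy)=(1.0000,0.0000)
member 6 (3-4): L=2.7376, (cx,cy)=(0.4025,-0.9154)
member 7 (3-5): L=2.4141, (cx,cy)=(0.9925,-0.1222)
member 8 (4-5): L=2.5618, (cx,cy)=(0.5051,0.8631)
member 9 (4-6): L=2.7120, (cx,cy)=(1.0000,0.0000)
member 10 (5-6): L=2.6266, (cx,cy)=(0.5399,-0.8418)
solve A·x = −loads:
  F[0-1] = -2385.5825 N (compression)
  F[0-2] = -1485.5999 N (compression)
  F[1-2] = +2335.4959 N (tension)
  F[1-3] = -2084.6691 N (compression)
  F[2-3] = -2388.5213 N (compression)
  F[2-4] = +747.2072 N (tension)
  F[3-4] = -460.7750 N (compression)
  F[3-5] = -565.9671 N (compression)
  F[4-5] = +488.7215 N (tension)
  F[4-6] = +314.8683 N (tension)
  F[5-6] = -583.2483 N (compression)
  Rx@0 = +2508.6400 N
  Ry@0 = +2155.0853 N
  Ry@6 = +490.9547 N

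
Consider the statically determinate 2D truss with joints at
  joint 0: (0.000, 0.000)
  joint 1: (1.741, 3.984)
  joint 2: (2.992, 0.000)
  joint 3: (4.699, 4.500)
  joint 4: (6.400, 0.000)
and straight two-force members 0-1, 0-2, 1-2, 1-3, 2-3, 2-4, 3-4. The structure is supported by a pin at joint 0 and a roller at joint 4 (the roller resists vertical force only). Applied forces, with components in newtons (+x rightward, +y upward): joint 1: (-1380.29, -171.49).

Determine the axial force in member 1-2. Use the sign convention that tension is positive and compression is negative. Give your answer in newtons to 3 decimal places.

N=5 nodes, M=7 members, R=3 reactions → 2N=10, M+R=10
member 0 (0-1): L=4.3478, (cx,cy)=(0.4004,0.9163)
member 1 (0-2): L=2.9920, (cx,cy)=(1.0000,0.0000)
member 2 (1-2): L=4.1758, (cx,cy)=(0.2996,-0.9541)
member 3 (1-3): L=3.0027, (cx,cy)=(0.9851,0.1718)
member 4 (2-3): L=4.8129, (cx,cy)=(0.3547,0.9350)
member 5 (2-4): L=3.4080, (cx,cy)=(1.0000,0.0000)
member 6 (3-4): L=4.8108, (cx,cy)=(0.3536,-0.9354)
solve A·x = −loads:
  F[0-1] = -1073.9297 N (compression)
  F[0-2] = -950.2534 N (compression)
  F[1-2] = +972.1902 N (tension)
  F[1-3] = +668.9527 N (tension)
  F[2-3] = -992.0289 N (compression)
  F[2-4] = -307.1552 N (compression)
  F[3-4] = +868.6946 N (tension)
  Rx@0 = +1380.2900 N
  Ry@0 = +984.0699 N
  Ry@4 = -812.5799 N

972.190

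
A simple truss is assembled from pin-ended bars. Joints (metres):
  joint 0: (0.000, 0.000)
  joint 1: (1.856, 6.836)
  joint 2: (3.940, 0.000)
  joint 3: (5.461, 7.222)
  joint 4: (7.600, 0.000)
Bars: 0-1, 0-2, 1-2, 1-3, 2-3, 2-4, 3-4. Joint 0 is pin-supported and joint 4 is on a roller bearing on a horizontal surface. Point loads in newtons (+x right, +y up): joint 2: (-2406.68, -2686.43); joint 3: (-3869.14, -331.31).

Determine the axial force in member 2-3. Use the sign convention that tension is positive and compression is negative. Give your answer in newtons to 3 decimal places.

N=5 nodes, M=7 members, R=3 reactions → 2N=10, M+R=10
member 0 (0-1): L=7.0835, (cx,cy)=(0.2620,0.9651)
member 1 (0-2): L=3.9400, (cx,cy)=(1.0000,0.0000)
member 2 (1-2): L=7.1466, (cx,cy)=(0.2916,-0.9565)
member 3 (1-3): L=3.6256, (cx,cy)=(0.9943,0.1065)
member 4 (2-3): L=7.3804, (cx,cy)=(0.2061,0.9785)
member 5 (2-4): L=3.6600, (cx,cy)=(1.0000,0.0000)
member 6 (3-4): L=7.5321, (cx,cy)=(0.2840,-0.9588)
solve A·x = −loads:
  F[0-1] = -5246.9902 N (compression)
  F[0-2] = -4901.0128 N (compression)
  F[1-2] = +4977.3855 N (tension)
  F[1-3] = -2842.4027 N (compression)
  F[2-3] = -2120.1404 N (compression)
  F[2-4] = -605.9618 N (compression)
  F[3-4] = +2133.7859 N (tension)
  Rx@0 = +6275.8200 N
  Ry@0 = +5063.6757 N
  Ry@4 = -2045.9357 N

-2120.140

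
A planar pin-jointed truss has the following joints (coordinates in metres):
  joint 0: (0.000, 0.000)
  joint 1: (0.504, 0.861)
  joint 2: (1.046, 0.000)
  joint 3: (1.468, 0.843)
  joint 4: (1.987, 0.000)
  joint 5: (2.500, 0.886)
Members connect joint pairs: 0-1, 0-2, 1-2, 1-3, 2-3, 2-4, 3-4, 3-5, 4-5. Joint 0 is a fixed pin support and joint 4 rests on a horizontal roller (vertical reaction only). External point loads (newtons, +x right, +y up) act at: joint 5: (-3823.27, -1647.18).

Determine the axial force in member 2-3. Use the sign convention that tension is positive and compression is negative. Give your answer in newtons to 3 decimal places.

N=6 nodes, M=9 members, R=3 reactions → 2N=12, M+R=12
member 0 (0-1): L=0.9977, (cx,cy)=(0.5052,0.8630)
member 1 (0-2): L=1.0460, (cx,cy)=(1.0000,0.0000)
member 2 (1-2): L=1.0174, (cx,cy)=(0.5327,-0.8463)
member 3 (1-3): L=0.9642, (cx,cy)=(0.9998,-0.0187)
member 4 (2-3): L=0.9427, (cx,cy)=(0.4476,0.8942)
member 5 (2-4): L=0.9410, (cx,cy)=(1.0000,0.0000)
member 6 (3-4): L=0.9900, (cx,cy)=(0.5243,-0.8516)
member 7 (3-5): L=1.0329, (cx,cy)=(0.9991,0.0416)
member 8 (4-5): L=1.0238, (cx,cy)=(0.5011,0.8654)
solve A·x = −loads:
  F[0-1] = -1482.6215 N (compression)
  F[0-2] = -3074.2804 N (compression)
  F[1-2] = +1546.6404 N (tension)
  F[1-3] = -1573.2133 N (compression)
  F[2-3] = -1463.7354 N (compression)
  F[2-4] = -1595.1075 N (compression)
  F[3-4] = +1358.6965 N (tension)
  F[3-5] = -2943.0330 N (compression)
  F[4-5] = -1761.7898 N (compression)
  Rx@0 = +3823.2700 N
  Ry@0 = +1279.5238 N
  Ry@4 = +367.6562 N

-1463.735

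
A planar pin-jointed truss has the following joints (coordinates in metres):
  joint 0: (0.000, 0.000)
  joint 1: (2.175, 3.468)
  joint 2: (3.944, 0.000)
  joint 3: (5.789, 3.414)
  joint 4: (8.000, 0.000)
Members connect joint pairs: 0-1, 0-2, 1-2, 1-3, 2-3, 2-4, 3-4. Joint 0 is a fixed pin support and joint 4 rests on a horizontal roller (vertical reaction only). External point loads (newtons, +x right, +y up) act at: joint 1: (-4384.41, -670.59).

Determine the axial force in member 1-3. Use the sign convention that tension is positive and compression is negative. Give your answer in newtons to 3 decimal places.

N=5 nodes, M=7 members, R=3 reactions → 2N=10, M+R=10
member 0 (0-1): L=4.0936, (cx,cy)=(0.5313,0.8472)
member 1 (0-2): L=3.9440, (cx,cy)=(1.0000,0.0000)
member 2 (1-2): L=3.8931, (cx,cy)=(0.4544,-0.8908)
member 3 (1-3): L=3.6144, (cx,cy)=(0.9999,-0.0149)
member 4 (2-3): L=3.8806, (cx,cy)=(0.4754,0.8798)
member 5 (2-4): L=4.0560, (cx,cy)=(1.0000,0.0000)
member 6 (3-4): L=4.0674, (cx,cy)=(0.5436,-0.8394)
solve A·x = −loads:
  F[0-1] = -2819.8640 N (compression)
  F[0-2] = -2886.1717 N (compression)
  F[1-2] = +1894.9956 N (tension)
  F[1-3] = +2025.3283 N (tension)
  F[2-3] = -1918.8017 N (compression)
  F[2-4] = -1112.8344 N (compression)
  F[3-4] = +2047.2033 N (tension)
  Rx@0 = +4384.4100 N
  Ry@0 = +2388.9151 N
  Ry@4 = -1718.3251 N

2025.328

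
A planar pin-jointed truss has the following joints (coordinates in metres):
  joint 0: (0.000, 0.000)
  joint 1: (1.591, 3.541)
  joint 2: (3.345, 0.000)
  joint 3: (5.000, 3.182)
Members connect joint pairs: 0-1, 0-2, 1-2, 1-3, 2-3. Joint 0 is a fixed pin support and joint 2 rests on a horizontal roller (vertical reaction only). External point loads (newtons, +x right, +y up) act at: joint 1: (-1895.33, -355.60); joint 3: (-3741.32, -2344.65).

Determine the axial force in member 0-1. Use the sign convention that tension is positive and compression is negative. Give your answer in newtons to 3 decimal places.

-5033.999

N=4 nodes, M=5 members, R=3 reactions → 2N=8, M+R=8
member 0 (0-1): L=3.8820, (cx,cy)=(0.4098,0.9122)
member 1 (0-2): L=3.3450, (cx,cy)=(1.0000,0.0000)
member 2 (1-2): L=3.9516, (cx,cy)=(0.4439,-0.8961)
member 3 (1-3): L=3.4279, (cx,cy)=(0.9945,-0.1047)
member 4 (2-3): L=3.5867, (cx,cy)=(0.4614,0.8872)
solve A·x = −loads:
  F[0-1] = -5033.9987 N (compression)
  F[0-2] = -3573.5171 N (compression)
  F[1-2] = +5008.3992 N (tension)
  F[1-3] = -2404.1024 N (compression)
  F[2-3] = -2926.6271 N (compression)
  Rx@0 = +5636.6500 N
  Ry@0 = +4591.7998 N
  Ry@2 = -1891.5498 N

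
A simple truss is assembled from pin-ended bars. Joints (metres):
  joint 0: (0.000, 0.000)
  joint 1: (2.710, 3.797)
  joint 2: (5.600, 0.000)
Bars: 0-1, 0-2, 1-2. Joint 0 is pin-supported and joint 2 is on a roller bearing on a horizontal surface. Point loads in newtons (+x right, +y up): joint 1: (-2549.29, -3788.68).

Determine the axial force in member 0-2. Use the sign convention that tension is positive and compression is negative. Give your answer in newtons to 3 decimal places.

79.873

N=3 nodes, M=3 members, R=3 reactions → 2N=6, M+R=6
member 0 (0-1): L=4.6649, (cx,cy)=(0.5809,0.8140)
member 1 (0-2): L=5.6000, (cx,cy)=(1.0000,0.0000)
member 2 (1-2): L=4.7717, (cx,cy)=(0.6057,-0.7957)
solve A·x = −loads:
  F[0-1] = -4525.7523 N (compression)
  F[0-2] = +79.8733 N (tension)
  F[1-2] = -131.8800 N (compression)
  Rx@0 = +2549.2900 N
  Ry@0 = +3683.7392 N
  Ry@2 = +104.9408 N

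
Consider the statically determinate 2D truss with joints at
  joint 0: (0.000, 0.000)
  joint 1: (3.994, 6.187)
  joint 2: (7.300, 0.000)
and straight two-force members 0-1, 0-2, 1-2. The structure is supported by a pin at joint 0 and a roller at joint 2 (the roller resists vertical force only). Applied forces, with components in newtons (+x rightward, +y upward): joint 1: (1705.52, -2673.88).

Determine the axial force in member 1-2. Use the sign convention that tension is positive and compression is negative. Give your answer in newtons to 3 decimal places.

N=3 nodes, M=3 members, R=3 reactions → 2N=6, M+R=6
member 0 (0-1): L=7.3642, (cx,cy)=(0.5424,0.8401)
member 1 (0-2): L=7.3000, (cx,cy)=(1.0000,0.0000)
member 2 (1-2): L=7.0149, (cx,cy)=(0.4713,-0.8820)
solve A·x = −loads:
  F[0-1] = +279.1750 N (tension)
  F[0-2] = +1554.1078 N (tension)
  F[1-2] = -3297.6064 N (compression)
  Rx@0 = -1705.5200 N
  Ry@0 = -234.5486 N
  Ry@2 = +2908.4286 N

-3297.606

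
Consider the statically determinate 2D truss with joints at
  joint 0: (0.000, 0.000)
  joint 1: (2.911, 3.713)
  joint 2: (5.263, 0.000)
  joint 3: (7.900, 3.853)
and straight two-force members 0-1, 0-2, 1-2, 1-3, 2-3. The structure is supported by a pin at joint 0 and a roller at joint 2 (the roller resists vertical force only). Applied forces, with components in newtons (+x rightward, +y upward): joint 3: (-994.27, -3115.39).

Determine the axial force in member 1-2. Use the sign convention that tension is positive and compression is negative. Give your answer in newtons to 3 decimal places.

N=4 nodes, M=5 members, R=3 reactions → 2N=8, M+R=8
member 0 (0-1): L=4.7181, (cx,cy)=(0.6170,0.7870)
member 1 (0-2): L=5.2630, (cx,cy)=(1.0000,0.0000)
member 2 (1-2): L=4.3953, (cx,cy)=(0.5351,-0.8448)
member 3 (1-3): L=4.9910, (cx,cy)=(0.9996,0.0281)
member 4 (2-3): L=4.6690, (cx,cy)=(0.5648,0.8252)
solve A·x = −loads:
  F[0-1] = +1058.5550 N (tension)
  F[0-2] = -1647.3858 N (compression)
  F[1-2] = -947.5862 N (compression)
  F[1-3] = +1160.6472 N (tension)
  F[2-3] = -3814.6127 N (compression)
  Rx@0 = +994.2700 N
  Ry@0 = -833.0536 N
  Ry@2 = +3948.4436 N

-947.586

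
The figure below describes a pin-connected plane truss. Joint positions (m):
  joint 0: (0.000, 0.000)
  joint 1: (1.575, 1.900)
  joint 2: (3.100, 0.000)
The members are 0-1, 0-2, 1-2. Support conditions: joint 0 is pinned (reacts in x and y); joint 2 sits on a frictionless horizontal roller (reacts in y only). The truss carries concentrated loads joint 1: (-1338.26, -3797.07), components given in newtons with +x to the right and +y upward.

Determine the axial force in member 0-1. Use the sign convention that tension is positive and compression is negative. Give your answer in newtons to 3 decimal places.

-3491.635

N=3 nodes, M=3 members, R=3 reactions → 2N=6, M+R=6
member 0 (0-1): L=2.4679, (cx,cy)=(0.6382,0.7699)
member 1 (0-2): L=3.1000, (cx,cy)=(1.0000,0.0000)
member 2 (1-2): L=2.4363, (cx,cy)=(0.6259,-0.7799)
solve A·x = −loads:
  F[0-1] = -3491.6346 N (compression)
  F[0-2] = +890.0644 N (tension)
  F[1-2] = -1421.9516 N (compression)
  Rx@0 = +1338.2600 N
  Ry@0 = +2688.1373 N
  Ry@2 = +1108.9327 N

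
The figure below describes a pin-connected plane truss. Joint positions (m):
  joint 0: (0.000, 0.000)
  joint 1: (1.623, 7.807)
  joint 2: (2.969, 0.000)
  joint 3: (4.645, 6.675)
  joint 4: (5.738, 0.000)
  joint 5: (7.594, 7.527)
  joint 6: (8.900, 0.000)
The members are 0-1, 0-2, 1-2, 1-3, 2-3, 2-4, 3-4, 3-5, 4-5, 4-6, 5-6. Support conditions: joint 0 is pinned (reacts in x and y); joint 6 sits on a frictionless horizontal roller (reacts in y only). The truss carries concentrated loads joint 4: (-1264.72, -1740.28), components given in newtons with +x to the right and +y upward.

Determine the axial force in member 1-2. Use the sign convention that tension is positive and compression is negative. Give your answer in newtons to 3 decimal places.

N=7 nodes, M=11 members, R=3 reactions → 2N=14, M+R=14
member 0 (0-1): L=7.9739, (cx,cy)=(0.2035,0.9791)
member 1 (0-2): L=2.9690, (cx,cy)=(1.0000,0.0000)
member 2 (1-2): L=7.9222, (cx,cy)=(0.1699,-0.9855)
member 3 (1-3): L=3.2271, (cx,cy)=(0.9365,-0.3508)
member 4 (2-3): L=6.8822, (cx,cy)=(0.2435,0.9699)
member 5 (2-4): L=2.7690, (cx,cy)=(1.0000,0.0000)
member 6 (3-4): L=6.7639, (cx,cy)=(0.1616,-0.9869)
member 7 (3-5): L=3.0696, (cx,cy)=(0.9607,0.2776)
member 8 (4-5): L=7.7524, (cx,cy)=(0.2394,0.9709)
member 9 (4-6): L=3.1620, (cx,cy)=(1.0000,0.0000)
member 10 (5-6): L=7.6395, (cx,cy)=(0.1710,-0.9853)
solve A·x = −loads:
  F[0-1] = -631.5076 N (compression)
  F[0-2] = -1136.1838 N (compression)
  F[1-2] = +722.9588 N (tension)
  F[1-3] = -268.4255 N (compression)
  F[2-3] = -734.5622 N (compression)
  F[2-4] = -834.4655 N (compression)
  F[3-4] = +477.9506 N (tension)
  F[3-5] = -528.2437 N (compression)
  F[4-5] = +1306.6084 N (tension)
  F[4-6] = +194.6753 N (tension)
  F[5-6] = -1138.7555 N (compression)
  Rx@0 = +1264.7200 N
  Ry@0 = +618.2882 N
  Ry@6 = +1121.9918 N

722.959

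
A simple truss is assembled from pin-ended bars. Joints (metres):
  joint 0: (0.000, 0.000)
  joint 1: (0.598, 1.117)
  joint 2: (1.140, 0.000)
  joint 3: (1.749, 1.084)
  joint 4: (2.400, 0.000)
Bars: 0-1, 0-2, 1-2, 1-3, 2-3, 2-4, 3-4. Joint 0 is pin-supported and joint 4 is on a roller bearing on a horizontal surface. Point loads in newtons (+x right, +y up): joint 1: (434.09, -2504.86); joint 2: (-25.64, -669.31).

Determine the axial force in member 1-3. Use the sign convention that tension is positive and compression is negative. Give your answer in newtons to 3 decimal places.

-1309.295

N=5 nodes, M=7 members, R=3 reactions → 2N=10, M+R=10
member 0 (0-1): L=1.2670, (cx,cy)=(0.4720,0.8816)
member 1 (0-2): L=1.1400, (cx,cy)=(1.0000,0.0000)
member 2 (1-2): L=1.2416, (cx,cy)=(0.4366,-0.8997)
member 3 (1-3): L=1.1515, (cx,cy)=(0.9996,-0.0287)
member 4 (2-3): L=1.2434, (cx,cy)=(0.4898,0.8718)
member 5 (2-4): L=1.2600, (cx,cy)=(1.0000,0.0000)
member 6 (3-4): L=1.2645, (cx,cy)=(0.5148,-0.8573)
solve A·x = −loads:
  F[0-1] = -2302.7072 N (compression)
  F[0-2] = +1495.2828 N (tension)
  F[1-2] = -486.0057 N (compression)
  F[1-3] = -1309.2948 N (compression)
  F[2-3] = +1269.2332 N (tension)
  F[2-4] = +687.0828 N (tension)
  F[3-4] = -1334.5440 N (compression)
  Rx@0 = -408.4500 N
  Ry@0 = +2030.0874 N
  Ry@4 = +1144.0826 N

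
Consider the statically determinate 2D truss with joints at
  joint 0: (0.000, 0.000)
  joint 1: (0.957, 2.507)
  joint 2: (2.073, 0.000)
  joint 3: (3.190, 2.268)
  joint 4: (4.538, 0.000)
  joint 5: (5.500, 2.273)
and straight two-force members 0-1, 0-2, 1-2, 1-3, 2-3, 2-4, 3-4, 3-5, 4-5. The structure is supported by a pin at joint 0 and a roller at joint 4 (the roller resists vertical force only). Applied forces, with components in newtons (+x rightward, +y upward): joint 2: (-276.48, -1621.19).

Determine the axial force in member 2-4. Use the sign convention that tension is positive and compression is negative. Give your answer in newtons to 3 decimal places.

440.165

N=6 nodes, M=9 members, R=3 reactions → 2N=12, M+R=12
member 0 (0-1): L=2.6834, (cx,cy)=(0.3566,0.9342)
member 1 (0-2): L=2.0730, (cx,cy)=(1.0000,0.0000)
member 2 (1-2): L=2.7442, (cx,cy)=(0.4067,-0.9136)
member 3 (1-3): L=2.2458, (cx,cy)=(0.9943,-0.1064)
member 4 (2-3): L=2.5281, (cx,cy)=(0.4418,0.8971)
member 5 (2-4): L=2.4650, (cx,cy)=(1.0000,0.0000)
member 6 (3-4): L=2.6384, (cx,cy)=(0.5109,-0.8596)
member 7 (3-5): L=2.3100, (cx,cy)=(1.0000,0.0022)
member 8 (4-5): L=2.4682, (cx,cy)=(0.3898,0.9209)
solve A·x = −loads:
  F[0-1] = -942.5955 N (compression)
  F[0-2] = +59.6784 N (tension)
  F[1-2] = +1053.5044 N (tension)
  F[1-3] = -768.9639 N (compression)
  F[2-3] = +734.2976 N (tension)
  F[2-4] = +440.1651 N (tension)
  F[3-4] = -861.5079 N (compression)
  F[3-5] = +0.0000 N (tension)
  F[4-5] = -0.0000 N (compression)
  Rx@0 = +276.4800 N
  Ry@0 = +880.6155 N
  Ry@4 = +740.5745 N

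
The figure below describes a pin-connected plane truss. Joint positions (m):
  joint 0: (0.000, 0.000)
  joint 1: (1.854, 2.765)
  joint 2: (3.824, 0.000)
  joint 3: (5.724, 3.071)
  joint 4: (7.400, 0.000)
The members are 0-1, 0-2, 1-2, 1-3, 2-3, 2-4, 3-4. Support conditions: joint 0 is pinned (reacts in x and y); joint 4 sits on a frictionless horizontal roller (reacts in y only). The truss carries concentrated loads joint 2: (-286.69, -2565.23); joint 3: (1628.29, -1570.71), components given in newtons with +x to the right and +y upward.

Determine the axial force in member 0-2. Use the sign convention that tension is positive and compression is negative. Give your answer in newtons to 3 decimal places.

1958.237

N=5 nodes, M=7 members, R=3 reactions → 2N=10, M+R=10
member 0 (0-1): L=3.3290, (cx,cy)=(0.5569,0.8306)
member 1 (0-2): L=3.8240, (cx,cy)=(1.0000,0.0000)
member 2 (1-2): L=3.3950, (cx,cy)=(0.5803,-0.8144)
member 3 (1-3): L=3.8821, (cx,cy)=(0.9969,0.0788)
member 4 (2-3): L=3.6112, (cx,cy)=(0.5261,0.8504)
member 5 (2-4): L=3.5760, (cx,cy)=(1.0000,0.0000)
member 6 (3-4): L=3.4986, (cx,cy)=(0.4791,-0.8778)
solve A·x = −loads:
  F[0-1] = -1107.2347 N (compression)
  F[0-2] = +1958.2373 N (tension)
  F[1-2] = +1012.2819 N (tension)
  F[1-3] = -1207.7845 N (compression)
  F[2-3] = +2047.0320 N (tension)
  F[2-4] = +1755.3007 N (tension)
  F[3-4] = -3664.1101 N (compression)
  Rx@0 = -1341.6000 N
  Ry@0 = +919.6343 N
  Ry@4 = +3216.3057 N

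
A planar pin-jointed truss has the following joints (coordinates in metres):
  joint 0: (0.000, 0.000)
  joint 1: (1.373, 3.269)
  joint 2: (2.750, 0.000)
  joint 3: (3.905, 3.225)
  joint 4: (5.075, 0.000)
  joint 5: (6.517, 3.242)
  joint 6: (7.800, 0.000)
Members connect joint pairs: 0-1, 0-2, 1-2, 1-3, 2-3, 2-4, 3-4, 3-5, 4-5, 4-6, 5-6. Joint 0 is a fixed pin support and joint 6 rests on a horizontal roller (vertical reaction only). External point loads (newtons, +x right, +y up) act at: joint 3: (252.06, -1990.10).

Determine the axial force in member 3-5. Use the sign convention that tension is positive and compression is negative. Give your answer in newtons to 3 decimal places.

-927.745

N=7 nodes, M=11 members, R=3 reactions → 2N=14, M+R=14
member 0 (0-1): L=3.5456, (cx,cy)=(0.3872,0.9220)
member 1 (0-2): L=2.7500, (cx,cy)=(1.0000,0.0000)
member 2 (1-2): L=3.5472, (cx,cy)=(0.3882,-0.9216)
member 3 (1-3): L=2.5324, (cx,cy)=(0.9998,-0.0174)
member 4 (2-3): L=3.4256, (cx,cy)=(0.3372,0.9414)
member 5 (2-4): L=2.3250, (cx,cy)=(1.0000,0.0000)
member 6 (3-4): L=3.4307, (cx,cy)=(0.3410,-0.9400)
member 7 (3-5): L=2.6121, (cx,cy)=(1.0000,0.0065)
member 8 (4-5): L=3.5482, (cx,cy)=(0.4064,0.9137)
member 9 (4-6): L=2.7250, (cx,cy)=(1.0000,0.0000)
member 10 (5-6): L=3.4866, (cx,cy)=(0.3680,-0.9298)
solve A·x = −loads:
  F[0-1] = -964.8334 N (compression)
  F[0-2] = +625.6795 N (tension)
  F[1-2] = +979.4702 N (tension)
  F[1-3] = -753.9593 N (compression)
  F[2-3] = -958.8004 N (compression)
  F[2-4] = +1329.1827 N (tension)
  F[3-4] = -1177.1530 N (compression)
  F[3-5] = -927.7451 N (compression)
  F[4-5] = +1211.1049 N (tension)
  F[4-6] = +435.5325 N (tension)
  F[5-6] = -1183.5891 N (compression)
  Rx@0 = -252.0600 N
  Ry@0 = +889.5572 N
  Ry@6 = +1100.5428 N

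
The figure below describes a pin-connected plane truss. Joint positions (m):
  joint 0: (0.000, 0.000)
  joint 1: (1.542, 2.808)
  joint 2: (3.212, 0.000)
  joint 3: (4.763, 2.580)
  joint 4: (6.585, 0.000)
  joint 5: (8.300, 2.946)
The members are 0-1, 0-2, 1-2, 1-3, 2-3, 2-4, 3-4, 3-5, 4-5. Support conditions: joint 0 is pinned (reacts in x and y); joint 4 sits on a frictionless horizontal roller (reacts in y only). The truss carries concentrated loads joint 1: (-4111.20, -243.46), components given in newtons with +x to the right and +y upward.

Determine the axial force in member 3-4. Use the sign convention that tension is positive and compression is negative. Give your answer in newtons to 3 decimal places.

N=6 nodes, M=9 members, R=3 reactions → 2N=12, M+R=12
member 0 (0-1): L=3.2035, (cx,cy)=(0.4813,0.8765)
member 1 (0-2): L=3.2120, (cx,cy)=(1.0000,0.0000)
member 2 (1-2): L=3.2671, (cx,cy)=(0.5112,-0.8595)
member 3 (1-3): L=3.2291, (cx,cy)=(0.9975,-0.0706)
member 4 (2-3): L=3.0103, (cx,cy)=(0.5152,0.8571)
member 5 (2-4): L=3.3730, (cx,cy)=(1.0000,0.0000)
member 6 (3-4): L=3.1585, (cx,cy)=(0.5769,-0.8168)
member 7 (3-5): L=3.5559, (cx,cy)=(0.9947,0.1029)
member 8 (4-5): L=3.4088, (cx,cy)=(0.5031,0.8642)
solve A·x = −loads:
  F[0-1] = -2212.7683 N (compression)
  F[0-2] = -3046.0984 N (compression)
  F[1-2] = +1798.2253 N (tension)
  F[1-3] = +2132.2378 N (tension)
  F[2-3] = -1803.3281 N (compression)
  F[2-4] = -1197.7901 N (compression)
  F[3-4] = +2076.4066 N (tension)
  F[3-5] = +0.0000 N (tension)
  F[4-5] = -0.0000 N (compression)
  Rx@0 = +4111.2000 N
  Ry@0 = +1939.5624 N
  Ry@4 = -1696.1024 N

2076.407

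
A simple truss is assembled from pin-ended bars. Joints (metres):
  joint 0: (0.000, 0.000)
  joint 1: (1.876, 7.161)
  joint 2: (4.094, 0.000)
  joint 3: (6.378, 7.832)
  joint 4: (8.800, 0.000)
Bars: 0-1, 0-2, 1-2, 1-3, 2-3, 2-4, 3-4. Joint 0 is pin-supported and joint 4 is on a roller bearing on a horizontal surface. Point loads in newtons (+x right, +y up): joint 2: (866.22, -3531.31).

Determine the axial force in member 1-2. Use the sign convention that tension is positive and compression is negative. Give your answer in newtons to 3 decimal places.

1815.935

N=5 nodes, M=7 members, R=3 reactions → 2N=10, M+R=10
member 0 (0-1): L=7.4027, (cx,cy)=(0.2534,0.9674)
member 1 (0-2): L=4.0940, (cx,cy)=(1.0000,0.0000)
member 2 (1-2): L=7.4966, (cx,cy)=(0.2959,-0.9552)
member 3 (1-3): L=4.5517, (cx,cy)=(0.9891,0.1474)
member 4 (2-3): L=8.1582, (cx,cy)=(0.2800,0.9600)
member 5 (2-4): L=4.7060, (cx,cy)=(1.0000,0.0000)
member 6 (3-4): L=8.1979, (cx,cy)=(0.2954,-0.9554)
solve A·x = −loads:
  F[0-1] = -1952.1758 N (compression)
  F[0-2] = +1360.9455 N (tension)
  F[1-2] = +1815.9346 N (tension)
  F[1-3] = -1043.3990 N (compression)
  F[2-3] = +1871.5160 N (tension)
  F[2-4] = +508.0453 N (tension)
  F[3-4] = -1719.6234 N (compression)
  Rx@0 = -866.2200 N
  Ry@0 = +1888.4483 N
  Ry@4 = +1642.8617 N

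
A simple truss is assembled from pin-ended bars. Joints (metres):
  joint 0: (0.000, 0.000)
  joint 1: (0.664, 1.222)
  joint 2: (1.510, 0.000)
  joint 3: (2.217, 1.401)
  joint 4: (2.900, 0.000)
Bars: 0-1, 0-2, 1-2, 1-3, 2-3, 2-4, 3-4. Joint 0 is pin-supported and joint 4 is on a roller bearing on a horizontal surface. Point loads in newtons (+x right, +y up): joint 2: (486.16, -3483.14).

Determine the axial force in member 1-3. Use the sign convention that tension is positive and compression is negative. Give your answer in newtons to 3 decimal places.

-1923.170

N=5 nodes, M=7 members, R=3 reactions → 2N=10, M+R=10
member 0 (0-1): L=1.3907, (cx,cy)=(0.4774,0.8787)
member 1 (0-2): L=1.5100, (cx,cy)=(1.0000,0.0000)
member 2 (1-2): L=1.4863, (cx,cy)=(0.5692,-0.8222)
member 3 (1-3): L=1.5633, (cx,cy)=(0.9934,0.1145)
member 4 (2-3): L=1.5693, (cx,cy)=(0.4505,0.8928)
member 5 (2-4): L=1.3900, (cx,cy)=(1.0000,0.0000)
member 6 (3-4): L=1.5586, (cx,cy)=(0.4382,-0.8989)
solve A·x = −loads:
  F[0-1] = -1900.0497 N (compression)
  F[0-2] = +1393.3215 N (tension)
  F[1-2] = +1762.7228 N (tension)
  F[1-3] = -1923.1697 N (compression)
  F[2-3] = +2278.1413 N (tension)
  F[2-4] = +884.1632 N (tension)
  F[3-4] = -2017.6760 N (compression)
  Rx@0 = -486.1600 N
  Ry@0 = +1669.5050 N
  Ry@4 = +1813.6350 N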